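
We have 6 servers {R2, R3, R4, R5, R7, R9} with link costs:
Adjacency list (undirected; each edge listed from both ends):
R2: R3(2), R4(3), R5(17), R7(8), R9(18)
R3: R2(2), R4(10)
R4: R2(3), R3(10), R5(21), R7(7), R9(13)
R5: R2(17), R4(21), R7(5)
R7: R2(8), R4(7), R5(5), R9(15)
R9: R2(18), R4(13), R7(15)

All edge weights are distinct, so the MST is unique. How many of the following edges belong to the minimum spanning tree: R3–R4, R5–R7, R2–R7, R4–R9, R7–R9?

Kruskal: consider edges lightest-first.
R2–R3 (2): add — endpoints in different components.
R2–R4 (3): add — endpoints in different components.
R5–R7 (5): add — endpoints in different components.
R4–R7 (7): add — endpoints in different components.
R2–R7 (8): skip — R2 and R7 already connected.
R3–R4 (10): skip — R4 and R3 already connected.
R4–R9 (13): add — endpoints in different components.
MST edge set: {R2–R3, R2–R4, R5–R7, R4–R7, R4–R9}.
Of the listed edges, {R5–R7, R4–R9} are in the MST → 2.

2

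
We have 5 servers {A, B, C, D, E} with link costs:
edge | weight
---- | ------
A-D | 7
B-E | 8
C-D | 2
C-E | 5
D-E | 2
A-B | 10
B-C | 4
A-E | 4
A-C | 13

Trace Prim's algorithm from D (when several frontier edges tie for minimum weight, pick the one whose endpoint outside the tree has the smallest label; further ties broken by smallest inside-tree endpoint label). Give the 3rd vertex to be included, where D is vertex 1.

E

Prim's algorithm from D:
Step 1: cheapest edge leaving the tree is C-D (2); add C.
Step 2: cheapest edge leaving the tree is D-E (2); add E.
Step 3: cheapest edge leaving the tree is A-E (4); add A.
Step 4: cheapest edge leaving the tree is B-C (4); add B.
Vertex order: D, C, E, A, B. The 3rd vertex is E.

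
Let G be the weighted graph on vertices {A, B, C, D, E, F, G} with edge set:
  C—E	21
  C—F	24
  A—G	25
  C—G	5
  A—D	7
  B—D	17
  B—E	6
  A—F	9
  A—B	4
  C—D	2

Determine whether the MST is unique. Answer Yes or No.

Sort edges by weight, then run Kruskal:
C—D (2): add. Components now {A} {B} {C,D} {E} {F} {G}
A—B (4): add. Components now {A,B} {C,D} {E} {F} {G}
C—G (5): add. Components now {A,B} {C,D,G} {E} {F}
B—E (6): add. Components now {A,B,E} {C,D,G} {F}
A—D (7): add. Components now {A,B,C,D,E,G} {F}
A—F (9): add. Components now {A,B,C,D,E,F,G}
Every non-tree edge has weight strictly greater than the heaviest edge on the tree path between its endpoints, so the MST is unique.

Yes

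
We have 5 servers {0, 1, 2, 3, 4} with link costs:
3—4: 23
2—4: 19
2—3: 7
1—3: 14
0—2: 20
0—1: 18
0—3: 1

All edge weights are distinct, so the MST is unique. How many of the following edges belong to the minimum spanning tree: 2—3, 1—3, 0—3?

Kruskal's algorithm — process edges by increasing weight (ties by edge label):
0—3 (1): add. Components now {0,3} {1} {2} {4}
2—3 (7): add. Components now {0,2,3} {1} {4}
1—3 (14): add. Components now {0,1,2,3} {4}
0—1 (18): skip — 0 and 1 already connected.
2—4 (19): add. Components now {0,1,2,3,4}
MST edge set: {0—3, 2—3, 1—3, 2—4}.
Of the listed edges, {2—3, 1—3, 0—3} are in the MST → 3.

3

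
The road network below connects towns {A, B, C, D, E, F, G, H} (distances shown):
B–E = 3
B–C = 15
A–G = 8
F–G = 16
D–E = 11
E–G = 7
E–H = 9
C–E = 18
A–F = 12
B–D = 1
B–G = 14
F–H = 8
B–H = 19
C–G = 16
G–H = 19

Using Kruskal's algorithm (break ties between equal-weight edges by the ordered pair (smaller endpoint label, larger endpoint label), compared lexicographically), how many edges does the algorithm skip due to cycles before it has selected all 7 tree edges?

3

Kruskal's algorithm — process edges by increasing weight (ties by edge label):
B–D (1): add — endpoints in different components.
B–E (3): add — endpoints in different components.
E–G (7): add — endpoints in different components.
A–G (8): add — endpoints in different components.
F–H (8): add — endpoints in different components.
E–H (9): add — endpoints in different components.
D–E (11): skip — D and E already connected.
A–F (12): skip — A and F already connected.
B–G (14): skip — B and G already connected.
B–C (15): add — endpoints in different components.
Edges rejected before the tree was complete: 3.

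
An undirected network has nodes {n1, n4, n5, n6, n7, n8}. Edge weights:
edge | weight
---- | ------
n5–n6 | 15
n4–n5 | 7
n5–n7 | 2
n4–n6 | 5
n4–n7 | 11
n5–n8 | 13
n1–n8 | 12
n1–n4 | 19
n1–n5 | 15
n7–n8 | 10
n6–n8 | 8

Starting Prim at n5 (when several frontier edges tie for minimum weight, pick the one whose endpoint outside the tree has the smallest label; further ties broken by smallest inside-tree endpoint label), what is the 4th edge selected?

Prim's algorithm from n5:
Step 1: frontier [n5–n7 2, n4–n5 7, n5–n8 13, n1–n5 15, n5–n6 15] → take n5–n7 (2); add n7.
Step 2: frontier [n4–n5 7, n5–n8 13, n1–n5 15, n5–n6 15, n7–n8 10, n4–n7 11] → take n4–n5 (7); add n4.
Step 3: frontier [n4–n6 5, n1–n4 19, n5–n8 13, n1–n5 15, n5–n6 15, n7–n8 10] → take n4–n6 (5); add n6.
Step 4: frontier [n1–n4 19, n5–n8 13, n1–n5 15, n6–n8 8, n7–n8 10] → take n6–n8 (8); add n8.
Step 5: frontier [n1–n4 19, n1–n5 15, n1–n8 12] → take n1–n8 (12); add n1.
The 4th edge added is n6–n8.

n6-n8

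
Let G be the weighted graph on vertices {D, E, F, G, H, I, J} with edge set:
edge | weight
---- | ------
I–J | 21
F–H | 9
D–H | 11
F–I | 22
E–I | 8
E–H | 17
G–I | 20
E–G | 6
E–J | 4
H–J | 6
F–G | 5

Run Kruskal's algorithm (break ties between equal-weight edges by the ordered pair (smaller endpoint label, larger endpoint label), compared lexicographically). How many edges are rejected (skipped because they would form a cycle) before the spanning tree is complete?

1

Sort edges by weight, then run Kruskal:
E–J (4): add — endpoints in different components.
F–G (5): add — endpoints in different components.
E–G (6): add — endpoints in different components.
H–J (6): add — endpoints in different components.
E–I (8): add — endpoints in different components.
F–H (9): skip — F and H already connected.
D–H (11): add — endpoints in different components.
Edges rejected before the tree was complete: 1.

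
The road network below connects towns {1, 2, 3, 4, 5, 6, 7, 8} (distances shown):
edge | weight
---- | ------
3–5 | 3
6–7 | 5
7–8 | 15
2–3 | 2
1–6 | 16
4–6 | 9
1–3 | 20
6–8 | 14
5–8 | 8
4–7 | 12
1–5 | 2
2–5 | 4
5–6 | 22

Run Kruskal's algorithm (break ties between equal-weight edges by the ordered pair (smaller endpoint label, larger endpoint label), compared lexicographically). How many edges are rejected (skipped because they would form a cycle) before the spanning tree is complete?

Kruskal's algorithm — process edges by increasing weight (ties by edge label):
1–5 (2): add — endpoints in different components.
2–3 (2): add — endpoints in different components.
3–5 (3): add — endpoints in different components.
2–5 (4): skip — 2 and 5 already connected.
6–7 (5): add — endpoints in different components.
5–8 (8): add — endpoints in different components.
4–6 (9): add — endpoints in different components.
4–7 (12): skip — 4 and 7 already connected.
6–8 (14): add — endpoints in different components.
Edges rejected before the tree was complete: 2.

2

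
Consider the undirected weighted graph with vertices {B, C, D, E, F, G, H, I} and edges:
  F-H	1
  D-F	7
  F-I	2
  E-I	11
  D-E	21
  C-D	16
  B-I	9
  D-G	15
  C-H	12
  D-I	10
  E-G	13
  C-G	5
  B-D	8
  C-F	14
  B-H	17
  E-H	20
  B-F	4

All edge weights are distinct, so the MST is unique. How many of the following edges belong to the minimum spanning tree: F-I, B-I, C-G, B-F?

Kruskal's algorithm — process edges by increasing weight (ties by edge label):
F-H (1): add — endpoints in different components.
F-I (2): add — endpoints in different components.
B-F (4): add — endpoints in different components.
C-G (5): add — endpoints in different components.
D-F (7): add — endpoints in different components.
B-D (8): skip — B and D already connected.
B-I (9): skip — B and I already connected.
D-I (10): skip — D and I already connected.
E-I (11): add — endpoints in different components.
C-H (12): add — endpoints in different components.
MST edge set: {F-H, F-I, B-F, C-G, D-F, E-I, C-H}.
Of the listed edges, {F-I, C-G, B-F} are in the MST → 3.

3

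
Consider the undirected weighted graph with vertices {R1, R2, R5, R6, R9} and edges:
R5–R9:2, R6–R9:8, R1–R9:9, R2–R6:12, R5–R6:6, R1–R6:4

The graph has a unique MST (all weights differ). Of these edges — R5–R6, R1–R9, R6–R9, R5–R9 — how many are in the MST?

2

Kruskal: consider edges lightest-first.
R5–R9 (2): add — endpoints in different components.
R1–R6 (4): add — endpoints in different components.
R5–R6 (6): add — endpoints in different components.
R6–R9 (8): skip — R9 and R6 already connected.
R1–R9 (9): skip — R9 and R1 already connected.
R2–R6 (12): add — endpoints in different components.
MST edge set: {R5–R9, R1–R6, R5–R6, R2–R6}.
Of the listed edges, {R5–R6, R5–R9} are in the MST → 2.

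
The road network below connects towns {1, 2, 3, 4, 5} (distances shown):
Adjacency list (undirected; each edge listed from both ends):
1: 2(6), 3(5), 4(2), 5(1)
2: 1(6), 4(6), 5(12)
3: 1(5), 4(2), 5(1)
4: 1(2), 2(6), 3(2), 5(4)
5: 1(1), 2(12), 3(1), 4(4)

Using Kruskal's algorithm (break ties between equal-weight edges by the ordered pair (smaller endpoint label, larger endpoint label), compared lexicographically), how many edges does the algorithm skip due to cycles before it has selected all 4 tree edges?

3

Sort edges by weight, then run Kruskal:
1–5 (1): add. Components now {1,5} {2} {3} {4}
3–5 (1): add. Components now {1,3,5} {2} {4}
1–4 (2): add. Components now {1,3,4,5} {2}
3–4 (2): skip — 3 and 4 already connected.
4–5 (4): skip — 4 and 5 already connected.
1–3 (5): skip — 1 and 3 already connected.
1–2 (6): add. Components now {1,2,3,4,5}
Edges rejected before the tree was complete: 3.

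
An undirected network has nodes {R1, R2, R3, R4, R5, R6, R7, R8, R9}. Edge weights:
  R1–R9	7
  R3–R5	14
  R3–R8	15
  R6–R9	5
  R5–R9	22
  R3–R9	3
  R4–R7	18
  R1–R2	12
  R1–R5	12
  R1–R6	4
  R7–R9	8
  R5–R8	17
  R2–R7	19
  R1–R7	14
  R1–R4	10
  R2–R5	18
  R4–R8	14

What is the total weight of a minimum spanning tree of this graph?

Sort edges by weight, then run Kruskal:
R3–R9 (3): add — endpoints in different components.
R1–R6 (4): add — endpoints in different components.
R6–R9 (5): add — endpoints in different components.
R1–R9 (7): skip — R9 and R1 already connected.
R7–R9 (8): add — endpoints in different components.
R1–R4 (10): add — endpoints in different components.
R1–R2 (12): add — endpoints in different components.
R1–R5 (12): add — endpoints in different components.
R1–R7 (14): skip — R1 and R7 already connected.
R3–R5 (14): skip — R5 and R3 already connected.
R4–R8 (14): add — endpoints in different components.
MST edges: R3–R9, R1–R6, R6–R9, R7–R9, R1–R4, R1–R2, R1–R5, R4–R8; total weight 3+4+5+8+10+12+12+14 = 68.

68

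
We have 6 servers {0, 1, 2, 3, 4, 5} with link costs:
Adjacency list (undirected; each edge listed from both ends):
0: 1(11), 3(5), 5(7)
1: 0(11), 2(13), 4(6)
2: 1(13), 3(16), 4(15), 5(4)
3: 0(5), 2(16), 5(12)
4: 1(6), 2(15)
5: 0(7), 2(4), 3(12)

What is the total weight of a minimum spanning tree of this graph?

33

Prim's algorithm from 3:
Step 1: frontier [0—3 5, 3—5 12, 2—3 16] → take 0—3 (5); add 0.
Step 2: frontier [0—5 7, 0—1 11, 3—5 12, 2—3 16] → take 0—5 (7); add 5.
Step 3: frontier [0—1 11, 2—3 16, 2—5 4] → take 2—5 (4); add 2.
Step 4: frontier [0—1 11, 1—2 13, 2—4 15] → take 0—1 (11); add 1.
Step 5: frontier [1—4 6, 2—4 15] → take 1—4 (6); add 4.
MST edges: 0—3, 0—5, 2—5, 0—1, 1—4; total weight 5+7+4+11+6 = 33.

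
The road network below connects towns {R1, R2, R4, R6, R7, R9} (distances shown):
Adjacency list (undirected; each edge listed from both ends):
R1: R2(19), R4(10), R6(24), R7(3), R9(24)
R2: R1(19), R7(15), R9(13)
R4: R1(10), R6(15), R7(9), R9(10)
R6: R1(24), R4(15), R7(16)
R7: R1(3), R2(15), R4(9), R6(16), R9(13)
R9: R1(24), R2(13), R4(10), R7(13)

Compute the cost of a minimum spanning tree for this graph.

50

Kruskal: consider edges lightest-first.
R1–R7 (3): add — endpoints in different components.
R4–R7 (9): add — endpoints in different components.
R1–R4 (10): skip — R4 and R1 already connected.
R4–R9 (10): add — endpoints in different components.
R2–R9 (13): add — endpoints in different components.
R7–R9 (13): skip — R7 and R9 already connected.
R2–R7 (15): skip — R2 and R7 already connected.
R4–R6 (15): add — endpoints in different components.
MST edges: R1–R7, R4–R7, R4–R9, R2–R9, R4–R6; total weight 3+9+10+13+15 = 50.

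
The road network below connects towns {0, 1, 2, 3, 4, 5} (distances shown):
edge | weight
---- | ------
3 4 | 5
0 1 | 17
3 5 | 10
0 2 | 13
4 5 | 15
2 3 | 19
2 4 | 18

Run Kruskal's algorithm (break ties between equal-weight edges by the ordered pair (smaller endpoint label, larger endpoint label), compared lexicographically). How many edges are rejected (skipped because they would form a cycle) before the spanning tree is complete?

Kruskal's algorithm — process edges by increasing weight (ties by edge label):
3 4 (5): add — endpoints in different components.
3 5 (10): add — endpoints in different components.
0 2 (13): add — endpoints in different components.
4 5 (15): skip — 4 and 5 already connected.
0 1 (17): add — endpoints in different components.
2 4 (18): add — endpoints in different components.
Edges rejected before the tree was complete: 1.

1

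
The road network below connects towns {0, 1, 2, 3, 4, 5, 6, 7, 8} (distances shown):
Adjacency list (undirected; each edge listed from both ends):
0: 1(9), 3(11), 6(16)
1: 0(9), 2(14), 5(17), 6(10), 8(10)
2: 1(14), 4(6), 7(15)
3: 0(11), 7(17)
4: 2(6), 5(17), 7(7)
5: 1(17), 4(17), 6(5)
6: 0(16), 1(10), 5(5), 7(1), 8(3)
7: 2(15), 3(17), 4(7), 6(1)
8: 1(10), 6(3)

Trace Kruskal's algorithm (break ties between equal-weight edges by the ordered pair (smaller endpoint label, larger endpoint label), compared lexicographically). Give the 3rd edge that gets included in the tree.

Kruskal: consider edges lightest-first.
6-7 (1): add — endpoints in different components.
6-8 (3): add — endpoints in different components.
5-6 (5): add — endpoints in different components.
2-4 (6): add — endpoints in different components.
4-7 (7): add — endpoints in different components.
0-1 (9): add — endpoints in different components.
1-6 (10): add — endpoints in different components.
1-8 (10): skip — 1 and 8 already connected.
0-3 (11): add — endpoints in different components.
The 3rd edge added is 5-6.

5-6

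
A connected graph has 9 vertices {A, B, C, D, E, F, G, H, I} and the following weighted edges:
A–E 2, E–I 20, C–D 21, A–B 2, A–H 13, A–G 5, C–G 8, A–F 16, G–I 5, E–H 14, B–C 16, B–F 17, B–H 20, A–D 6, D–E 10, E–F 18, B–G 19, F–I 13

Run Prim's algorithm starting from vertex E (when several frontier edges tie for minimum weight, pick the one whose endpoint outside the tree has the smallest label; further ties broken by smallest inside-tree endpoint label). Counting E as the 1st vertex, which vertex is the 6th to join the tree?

D

Prim, starting at E.
Step 1: cheapest edge leaving the tree is A–E (2); add A.
Step 2: cheapest edge leaving the tree is A–B (2); add B.
Step 3: cheapest edge leaving the tree is A–G (5); add G.
Step 4: cheapest edge leaving the tree is G–I (5); add I.
Step 5: cheapest edge leaving the tree is A–D (6); add D.
Step 6: cheapest edge leaving the tree is C–G (8); add C.
Step 7: cheapest edge leaving the tree is F–I (13); add F.
Step 8: cheapest edge leaving the tree is A–H (13); add H.
Vertex order: E, A, B, G, I, D, C, F, H. The 6th vertex is D.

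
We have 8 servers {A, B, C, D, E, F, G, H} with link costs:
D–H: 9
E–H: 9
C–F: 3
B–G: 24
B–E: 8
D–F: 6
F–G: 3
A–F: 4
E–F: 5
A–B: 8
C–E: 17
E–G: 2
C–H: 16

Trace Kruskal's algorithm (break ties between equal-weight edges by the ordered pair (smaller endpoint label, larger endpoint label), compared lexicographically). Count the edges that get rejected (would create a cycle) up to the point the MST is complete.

2

Sort edges by weight, then run Kruskal:
E–G (2): add — endpoints in different components.
C–F (3): add — endpoints in different components.
F–G (3): add — endpoints in different components.
A–F (4): add — endpoints in different components.
E–F (5): skip — E and F already connected.
D–F (6): add — endpoints in different components.
A–B (8): add — endpoints in different components.
B–E (8): skip — B and E already connected.
D–H (9): add — endpoints in different components.
Edges rejected before the tree was complete: 2.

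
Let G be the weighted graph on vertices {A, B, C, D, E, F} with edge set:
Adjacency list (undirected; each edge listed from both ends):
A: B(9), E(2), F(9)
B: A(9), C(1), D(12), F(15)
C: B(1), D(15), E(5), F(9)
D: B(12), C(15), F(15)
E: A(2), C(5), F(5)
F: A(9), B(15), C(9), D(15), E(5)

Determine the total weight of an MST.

Sort edges by weight, then run Kruskal:
B–C (1): add — endpoints in different components.
A–E (2): add — endpoints in different components.
C–E (5): add — endpoints in different components.
E–F (5): add — endpoints in different components.
A–B (9): skip — A and B already connected.
A–F (9): skip — A and F already connected.
C–F (9): skip — C and F already connected.
B–D (12): add — endpoints in different components.
MST edges: B–C, A–E, C–E, E–F, B–D; total weight 1+2+5+5+12 = 25.

25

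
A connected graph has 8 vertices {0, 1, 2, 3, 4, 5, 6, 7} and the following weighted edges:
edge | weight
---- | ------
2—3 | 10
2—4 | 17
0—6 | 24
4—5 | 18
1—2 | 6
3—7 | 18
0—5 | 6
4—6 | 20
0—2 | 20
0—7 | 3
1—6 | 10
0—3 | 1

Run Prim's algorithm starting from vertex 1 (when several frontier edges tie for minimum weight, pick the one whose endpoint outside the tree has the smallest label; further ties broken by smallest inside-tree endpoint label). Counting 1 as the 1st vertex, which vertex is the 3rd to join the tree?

Prim's algorithm from 1:
Step 1: frontier [1—2 6, 1—6 10] → take 1—2 (6); add 2.
Step 2: frontier [1—6 10, 2—3 10, 2—4 17, 0—2 20] → take 2—3 (10); add 3.
Step 3: frontier [1—6 10, 2—4 17, 0—2 20, 0—3 1, 3—7 18] → take 0—3 (1); add 0.
Step 4: frontier [0—7 3, 0—5 6, 0—6 24, 1—6 10, 2—4 17, 3—7 18] → take 0—7 (3); add 7.
Step 5: frontier [0—5 6, 0—6 24, 1—6 10, 2—4 17] → take 0—5 (6); add 5.
Step 6: frontier [0—6 24, 1—6 10, 2—4 17, 4—5 18] → take 1—6 (10); add 6.
Step 7: frontier [2—4 17, 4—5 18, 4—6 20] → take 2—4 (17); add 4.
Vertex order: 1, 2, 3, 0, 7, 5, 6, 4. The 3rd vertex is 3.

3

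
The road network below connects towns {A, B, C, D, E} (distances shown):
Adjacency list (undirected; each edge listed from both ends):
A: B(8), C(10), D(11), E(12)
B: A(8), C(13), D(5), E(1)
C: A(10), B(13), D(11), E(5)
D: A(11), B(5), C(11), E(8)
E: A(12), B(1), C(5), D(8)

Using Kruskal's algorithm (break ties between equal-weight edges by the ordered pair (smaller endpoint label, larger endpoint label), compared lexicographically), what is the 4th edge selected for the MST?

A-B

Kruskal: consider edges lightest-first.
B–E (1): add. Components now {A} {B,E} {C} {D}
B–D (5): add. Components now {A} {B,D,E} {C}
C–E (5): add. Components now {A} {B,C,D,E}
A–B (8): add. Components now {A,B,C,D,E}
The 4th edge added is A–B.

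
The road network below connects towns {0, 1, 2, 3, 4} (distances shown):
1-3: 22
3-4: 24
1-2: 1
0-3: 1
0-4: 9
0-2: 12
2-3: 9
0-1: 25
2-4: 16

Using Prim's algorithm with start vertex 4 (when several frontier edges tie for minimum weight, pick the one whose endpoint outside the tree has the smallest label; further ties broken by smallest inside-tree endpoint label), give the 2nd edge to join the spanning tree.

Grow the tree from 4 using Prim:
Step 1: frontier [0-4 9, 2-4 16, 3-4 24] → take 0-4 (9); add 0.
Step 2: frontier [0-3 1, 0-2 12, 0-1 25, 2-4 16, 3-4 24] → take 0-3 (1); add 3.
Step 3: frontier [0-2 12, 0-1 25, 2-3 9, 1-3 22, 2-4 16] → take 2-3 (9); add 2.
Step 4: frontier [0-1 25, 1-2 1, 1-3 22] → take 1-2 (1); add 1.
The 2nd edge added is 0-3.

0-3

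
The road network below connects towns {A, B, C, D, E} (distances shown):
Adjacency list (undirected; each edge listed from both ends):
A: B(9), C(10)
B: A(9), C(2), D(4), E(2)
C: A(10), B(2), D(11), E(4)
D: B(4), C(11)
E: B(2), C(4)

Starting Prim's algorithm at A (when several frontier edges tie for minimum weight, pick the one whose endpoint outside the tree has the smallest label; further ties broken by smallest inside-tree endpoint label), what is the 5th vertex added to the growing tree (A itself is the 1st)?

D

Grow the tree from A using Prim:
Step 1: frontier [A—B 9, A—C 10] → take A—B (9); add B.
Step 2: frontier [A—C 10, B—C 2, B—E 2, B—D 4] → take B—C (2); add C.
Step 3: frontier [B—E 2, B—D 4, C—E 4, C—D 11] → take B—E (2); add E.
Step 4: frontier [B—D 4, C—D 11] → take B—D (4); add D.
Vertex order: A, B, C, E, D. The 5th vertex is D.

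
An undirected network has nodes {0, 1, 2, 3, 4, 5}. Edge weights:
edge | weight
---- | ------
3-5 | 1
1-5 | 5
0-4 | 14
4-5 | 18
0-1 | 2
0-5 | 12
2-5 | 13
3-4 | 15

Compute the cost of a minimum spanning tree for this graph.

35

Prim, starting at 4.
Step 1: cheapest edge leaving the tree is 0-4 (14); add 0.
Step 2: cheapest edge leaving the tree is 0-1 (2); add 1.
Step 3: cheapest edge leaving the tree is 1-5 (5); add 5.
Step 4: cheapest edge leaving the tree is 3-5 (1); add 3.
Step 5: cheapest edge leaving the tree is 2-5 (13); add 2.
MST edges: 0-4, 0-1, 1-5, 3-5, 2-5; total weight 14+2+5+1+13 = 35.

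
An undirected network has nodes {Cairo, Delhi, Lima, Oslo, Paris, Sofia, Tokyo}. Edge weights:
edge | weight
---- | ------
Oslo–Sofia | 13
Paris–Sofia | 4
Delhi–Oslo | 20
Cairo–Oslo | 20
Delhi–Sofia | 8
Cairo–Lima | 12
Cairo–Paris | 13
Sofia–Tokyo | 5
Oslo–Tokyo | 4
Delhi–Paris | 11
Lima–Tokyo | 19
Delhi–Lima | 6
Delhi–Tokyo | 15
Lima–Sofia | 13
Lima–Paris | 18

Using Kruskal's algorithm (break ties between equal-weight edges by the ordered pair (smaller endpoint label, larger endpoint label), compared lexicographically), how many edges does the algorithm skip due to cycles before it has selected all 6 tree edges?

Kruskal's algorithm — process edges by increasing weight (ties by edge label):
Oslo–Tokyo (4): add. Components now {Delhi} {Oslo,Tokyo} {Cairo} {Paris} {Sofia} {Lima}
Paris–Sofia (4): add. Components now {Delhi} {Oslo,Tokyo} {Cairo} {Paris,Sofia} {Lima}
Sofia–Tokyo (5): add. Components now {Delhi} {Oslo,Paris,Sofia,Tokyo} {Cairo} {Lima}
Delhi–Lima (6): add. Components now {Delhi,Lima} {Oslo,Paris,Sofia,Tokyo} {Cairo}
Delhi–Sofia (8): add. Components now {Delhi,Lima,Oslo,Paris,Sofia,Tokyo} {Cairo}
Delhi–Paris (11): skip — Delhi and Paris already connected.
Cairo–Lima (12): add. Components now {Cairo,Delhi,Lima,Oslo,Paris,Sofia,Tokyo}
Edges rejected before the tree was complete: 1.

1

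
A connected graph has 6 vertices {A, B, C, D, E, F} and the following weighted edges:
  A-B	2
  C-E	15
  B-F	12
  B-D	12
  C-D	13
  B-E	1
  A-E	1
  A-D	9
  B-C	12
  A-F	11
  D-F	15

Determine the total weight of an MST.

34

Prim, starting at B.
Step 1: cheapest edge leaving the tree is B-E (1); add E.
Step 2: cheapest edge leaving the tree is A-E (1); add A.
Step 3: cheapest edge leaving the tree is A-D (9); add D.
Step 4: cheapest edge leaving the tree is A-F (11); add F.
Step 5: cheapest edge leaving the tree is B-C (12); add C.
MST edges: B-E, A-E, A-D, A-F, B-C; total weight 1+1+9+11+12 = 34.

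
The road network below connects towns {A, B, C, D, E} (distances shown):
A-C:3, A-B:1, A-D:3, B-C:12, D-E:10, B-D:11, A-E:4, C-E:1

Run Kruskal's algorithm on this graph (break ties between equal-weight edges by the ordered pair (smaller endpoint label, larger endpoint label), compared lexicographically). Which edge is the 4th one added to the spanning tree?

Sort edges by weight, then run Kruskal:
A-B (1): add. Components now {A,B} {C} {D} {E}
C-E (1): add. Components now {A,B} {C,E} {D}
A-C (3): add. Components now {A,B,C,E} {D}
A-D (3): add. Components now {A,B,C,D,E}
The 4th edge added is A-D.

A-D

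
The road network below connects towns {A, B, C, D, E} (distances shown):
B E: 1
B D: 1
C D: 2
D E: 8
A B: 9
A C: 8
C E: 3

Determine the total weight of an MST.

12

Kruskal: consider edges lightest-first.
B D (1): add — endpoints in different components.
B E (1): add — endpoints in different components.
C D (2): add — endpoints in different components.
C E (3): skip — C and E already connected.
A C (8): add — endpoints in different components.
MST edges: B D, B E, C D, A C; total weight 1+1+2+8 = 12.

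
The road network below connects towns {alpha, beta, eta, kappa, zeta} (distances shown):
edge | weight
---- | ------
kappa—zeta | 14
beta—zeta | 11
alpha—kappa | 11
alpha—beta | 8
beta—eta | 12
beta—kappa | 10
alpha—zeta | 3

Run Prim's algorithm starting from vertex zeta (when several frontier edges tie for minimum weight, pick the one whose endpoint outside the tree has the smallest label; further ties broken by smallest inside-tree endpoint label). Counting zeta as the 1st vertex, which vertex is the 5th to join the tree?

eta

Prim's algorithm from zeta:
Step 1: frontier [alpha—zeta 3, beta—zeta 11, kappa—zeta 14] → take alpha—zeta (3); add alpha.
Step 2: frontier [alpha—beta 8, alpha—kappa 11, beta—zeta 11, kappa—zeta 14] → take alpha—beta (8); add beta.
Step 3: frontier [alpha—kappa 11, beta—kappa 10, beta—eta 12, kappa—zeta 14] → take beta—kappa (10); add kappa.
Step 4: frontier [beta—eta 12] → take beta—eta (12); add eta.
Vertex order: zeta, alpha, beta, kappa, eta. The 5th vertex is eta.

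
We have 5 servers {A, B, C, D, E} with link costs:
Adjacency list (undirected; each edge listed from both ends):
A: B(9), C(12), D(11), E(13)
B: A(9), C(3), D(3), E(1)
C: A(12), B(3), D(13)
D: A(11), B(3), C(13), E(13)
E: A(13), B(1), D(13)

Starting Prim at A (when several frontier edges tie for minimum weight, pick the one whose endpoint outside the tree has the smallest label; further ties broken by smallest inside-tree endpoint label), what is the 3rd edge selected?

Grow the tree from A using Prim:
Step 1: cheapest edge leaving the tree is A–B (9); add B.
Step 2: cheapest edge leaving the tree is B–E (1); add E.
Step 3: cheapest edge leaving the tree is B–C (3); add C.
Step 4: cheapest edge leaving the tree is B–D (3); add D.
The 3rd edge added is B–C.

B-C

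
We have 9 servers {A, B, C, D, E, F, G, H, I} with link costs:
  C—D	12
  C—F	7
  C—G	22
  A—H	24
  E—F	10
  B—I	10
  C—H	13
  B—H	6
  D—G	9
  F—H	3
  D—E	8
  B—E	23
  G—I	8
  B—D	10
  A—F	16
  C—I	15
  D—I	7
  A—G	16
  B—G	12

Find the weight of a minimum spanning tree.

65

Kruskal's algorithm — process edges by increasing weight (ties by edge label):
F—H (3): add — endpoints in different components.
B—H (6): add — endpoints in different components.
C—F (7): add — endpoints in different components.
D—I (7): add — endpoints in different components.
D—E (8): add — endpoints in different components.
G—I (8): add — endpoints in different components.
D—G (9): skip — D and G already connected.
B—D (10): add — endpoints in different components.
B—I (10): skip — B and I already connected.
E—F (10): skip — E and F already connected.
B—G (12): skip — B and G already connected.
C—D (12): skip — C and D already connected.
C—H (13): skip — C and H already connected.
C—I (15): skip — C and I already connected.
A—F (16): add — endpoints in different components.
MST edges: F—H, B—H, C—F, D—I, D—E, G—I, B—D, A—F; total weight 3+6+7+7+8+8+10+16 = 65.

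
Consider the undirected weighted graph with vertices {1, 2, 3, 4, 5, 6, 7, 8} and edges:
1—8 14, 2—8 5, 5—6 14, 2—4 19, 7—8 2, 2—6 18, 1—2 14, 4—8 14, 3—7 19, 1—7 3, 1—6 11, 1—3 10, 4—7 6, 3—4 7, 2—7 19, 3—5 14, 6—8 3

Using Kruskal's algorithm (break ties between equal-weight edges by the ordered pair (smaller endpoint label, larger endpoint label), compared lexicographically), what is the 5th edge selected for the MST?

Sort edges by weight, then run Kruskal:
7—8 (2): add — endpoints in different components.
1—7 (3): add — endpoints in different components.
6—8 (3): add — endpoints in different components.
2—8 (5): add — endpoints in different components.
4—7 (6): add — endpoints in different components.
3—4 (7): add — endpoints in different components.
1—3 (10): skip — 1 and 3 already connected.
1—6 (11): skip — 1 and 6 already connected.
1—2 (14): skip — 1 and 2 already connected.
1—8 (14): skip — 1 and 8 already connected.
3—5 (14): add — endpoints in different components.
The 5th edge added is 4—7.

4-7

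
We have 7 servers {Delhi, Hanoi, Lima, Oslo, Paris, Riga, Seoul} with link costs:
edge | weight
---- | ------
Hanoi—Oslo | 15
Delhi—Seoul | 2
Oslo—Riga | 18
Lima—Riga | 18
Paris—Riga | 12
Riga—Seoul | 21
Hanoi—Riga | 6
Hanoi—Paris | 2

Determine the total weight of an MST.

64

Kruskal's algorithm — process edges by increasing weight (ties by edge label):
Delhi—Seoul (2): add. Components now {Hanoi} {Delhi,Seoul} {Oslo} {Riga} {Lima} {Paris}
Hanoi—Paris (2): add. Components now {Hanoi,Paris} {Delhi,Seoul} {Oslo} {Riga} {Lima}
Hanoi—Riga (6): add. Components now {Hanoi,Paris,Riga} {Delhi,Seoul} {Oslo} {Lima}
Paris—Riga (12): skip — Riga and Paris already connected.
Hanoi—Oslo (15): add. Components now {Hanoi,Oslo,Paris,Riga} {Delhi,Seoul} {Lima}
Lima—Riga (18): add. Components now {Hanoi,Lima,Oslo,Paris,Riga} {Delhi,Seoul}
Oslo—Riga (18): skip — Oslo and Riga already connected.
Riga—Seoul (21): add. Components now {Delhi,Hanoi,Lima,Oslo,Paris,Riga,Seoul}
MST edges: Delhi—Seoul, Hanoi—Paris, Hanoi—Riga, Hanoi—Oslo, Lima—Riga, Riga—Seoul; total weight 2+2+6+15+18+21 = 64.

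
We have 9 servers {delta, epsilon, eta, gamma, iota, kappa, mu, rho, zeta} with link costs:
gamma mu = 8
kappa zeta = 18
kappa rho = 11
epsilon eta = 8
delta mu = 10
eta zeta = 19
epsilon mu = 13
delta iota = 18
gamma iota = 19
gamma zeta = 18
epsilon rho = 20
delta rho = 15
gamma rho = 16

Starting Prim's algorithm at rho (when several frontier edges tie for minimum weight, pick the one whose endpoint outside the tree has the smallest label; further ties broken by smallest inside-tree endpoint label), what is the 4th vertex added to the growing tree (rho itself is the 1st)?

mu

Grow the tree from rho using Prim:
Step 1: cheapest edge leaving the tree is kappa rho (11); add kappa.
Step 2: cheapest edge leaving the tree is delta rho (15); add delta.
Step 3: cheapest edge leaving the tree is delta mu (10); add mu.
Step 4: cheapest edge leaving the tree is gamma mu (8); add gamma.
Step 5: cheapest edge leaving the tree is epsilon mu (13); add epsilon.
Step 6: cheapest edge leaving the tree is epsilon eta (8); add eta.
Step 7: cheapest edge leaving the tree is delta iota (18); add iota.
Step 8: cheapest edge leaving the tree is gamma zeta (18); add zeta.
Vertex order: rho, kappa, delta, mu, gamma, epsilon, eta, iota, zeta. The 4th vertex is mu.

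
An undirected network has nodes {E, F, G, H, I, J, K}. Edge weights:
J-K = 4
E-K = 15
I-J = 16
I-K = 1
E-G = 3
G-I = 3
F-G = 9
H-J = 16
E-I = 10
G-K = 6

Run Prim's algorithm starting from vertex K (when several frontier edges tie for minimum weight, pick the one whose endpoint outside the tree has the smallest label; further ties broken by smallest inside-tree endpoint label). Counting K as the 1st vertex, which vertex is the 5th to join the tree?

J

Prim's algorithm from K:
Step 1: frontier [I-K 1, J-K 4, G-K 6, E-K 15] → take I-K (1); add I.
Step 2: frontier [G-I 3, E-I 10, I-J 16, J-K 4, G-K 6, E-K 15] → take G-I (3); add G.
Step 3: frontier [E-G 3, F-G 9, E-I 10, I-J 16, J-K 4, E-K 15] → take E-G (3); add E.
Step 4: frontier [F-G 9, I-J 16, J-K 4] → take J-K (4); add J.
Step 5: frontier [F-G 9, H-J 16] → take F-G (9); add F.
Step 6: frontier [H-J 16] → take H-J (16); add H.
Vertex order: K, I, G, E, J, F, H. The 5th vertex is J.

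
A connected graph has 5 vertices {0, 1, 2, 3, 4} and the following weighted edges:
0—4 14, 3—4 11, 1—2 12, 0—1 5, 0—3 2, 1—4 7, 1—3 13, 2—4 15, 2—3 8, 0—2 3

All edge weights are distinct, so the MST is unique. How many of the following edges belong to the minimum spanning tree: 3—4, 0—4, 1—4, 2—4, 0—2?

2

Sort edges by weight, then run Kruskal:
0—3 (2): add. Components now {0,3} {1} {2} {4}
0—2 (3): add. Components now {0,2,3} {1} {4}
0—1 (5): add. Components now {0,1,2,3} {4}
1—4 (7): add. Components now {0,1,2,3,4}
MST edge set: {0—3, 0—2, 0—1, 1—4}.
Of the listed edges, {1—4, 0—2} are in the MST → 2.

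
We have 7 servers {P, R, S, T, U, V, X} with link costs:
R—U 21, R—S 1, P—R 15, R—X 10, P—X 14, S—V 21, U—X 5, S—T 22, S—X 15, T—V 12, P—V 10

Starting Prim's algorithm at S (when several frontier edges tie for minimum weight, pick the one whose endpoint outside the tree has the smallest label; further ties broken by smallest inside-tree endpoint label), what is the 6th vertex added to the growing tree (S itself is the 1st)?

Prim, starting at S.
Step 1: cheapest edge leaving the tree is R—S (1); add R.
Step 2: cheapest edge leaving the tree is R—X (10); add X.
Step 3: cheapest edge leaving the tree is U—X (5); add U.
Step 4: cheapest edge leaving the tree is P—X (14); add P.
Step 5: cheapest edge leaving the tree is P—V (10); add V.
Step 6: cheapest edge leaving the tree is T—V (12); add T.
Vertex order: S, R, X, U, P, V, T. The 6th vertex is V.

V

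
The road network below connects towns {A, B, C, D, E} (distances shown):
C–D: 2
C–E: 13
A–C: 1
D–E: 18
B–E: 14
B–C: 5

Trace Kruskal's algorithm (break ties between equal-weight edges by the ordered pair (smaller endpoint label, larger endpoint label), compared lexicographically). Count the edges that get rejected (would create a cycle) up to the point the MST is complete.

Kruskal's algorithm — process edges by increasing weight (ties by edge label):
A–C (1): add — endpoints in different components.
C–D (2): add — endpoints in different components.
B–C (5): add — endpoints in different components.
C–E (13): add — endpoints in different components.
Edges rejected before the tree was complete: 0.

0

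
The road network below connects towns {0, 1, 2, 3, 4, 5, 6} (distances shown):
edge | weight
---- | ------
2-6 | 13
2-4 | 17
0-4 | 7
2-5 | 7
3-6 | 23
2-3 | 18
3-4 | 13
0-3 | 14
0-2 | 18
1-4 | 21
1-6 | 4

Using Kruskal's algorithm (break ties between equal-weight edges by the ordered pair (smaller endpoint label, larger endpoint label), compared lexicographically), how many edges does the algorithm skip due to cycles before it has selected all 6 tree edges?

1

Kruskal's algorithm — process edges by increasing weight (ties by edge label):
1-6 (4): add. Components now {0} {1,6} {2} {3} {4} {5}
0-4 (7): add. Components now {0,4} {1,6} {2} {3} {5}
2-5 (7): add. Components now {0,4} {1,6} {2,5} {3}
2-6 (13): add. Components now {0,4} {1,2,5,6} {3}
3-4 (13): add. Components now {0,3,4} {1,2,5,6}
0-3 (14): skip — 0 and 3 already connected.
2-4 (17): add. Components now {0,1,2,3,4,5,6}
Edges rejected before the tree was complete: 1.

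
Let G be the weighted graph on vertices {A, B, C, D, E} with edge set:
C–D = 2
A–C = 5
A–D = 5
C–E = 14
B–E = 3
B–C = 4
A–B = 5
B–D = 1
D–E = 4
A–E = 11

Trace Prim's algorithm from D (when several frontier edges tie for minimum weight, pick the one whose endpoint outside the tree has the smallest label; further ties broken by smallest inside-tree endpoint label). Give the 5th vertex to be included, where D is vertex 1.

Prim's algorithm from D:
Step 1: cheapest edge leaving the tree is B–D (1); add B.
Step 2: cheapest edge leaving the tree is C–D (2); add C.
Step 3: cheapest edge leaving the tree is B–E (3); add E.
Step 4: cheapest edge leaving the tree is A–B (5); add A.
Vertex order: D, B, C, E, A. The 5th vertex is A.

A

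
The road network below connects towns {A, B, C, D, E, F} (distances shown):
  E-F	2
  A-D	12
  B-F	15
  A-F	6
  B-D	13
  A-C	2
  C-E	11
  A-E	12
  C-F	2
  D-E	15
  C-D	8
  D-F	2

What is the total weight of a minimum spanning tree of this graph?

21

Sort edges by weight, then run Kruskal:
A-C (2): add — endpoints in different components.
C-F (2): add — endpoints in different components.
D-F (2): add — endpoints in different components.
E-F (2): add — endpoints in different components.
A-F (6): skip — A and F already connected.
C-D (8): skip — C and D already connected.
C-E (11): skip — C and E already connected.
A-D (12): skip — A and D already connected.
A-E (12): skip — A and E already connected.
B-D (13): add — endpoints in different components.
MST edges: A-C, C-F, D-F, E-F, B-D; total weight 2+2+2+2+13 = 21.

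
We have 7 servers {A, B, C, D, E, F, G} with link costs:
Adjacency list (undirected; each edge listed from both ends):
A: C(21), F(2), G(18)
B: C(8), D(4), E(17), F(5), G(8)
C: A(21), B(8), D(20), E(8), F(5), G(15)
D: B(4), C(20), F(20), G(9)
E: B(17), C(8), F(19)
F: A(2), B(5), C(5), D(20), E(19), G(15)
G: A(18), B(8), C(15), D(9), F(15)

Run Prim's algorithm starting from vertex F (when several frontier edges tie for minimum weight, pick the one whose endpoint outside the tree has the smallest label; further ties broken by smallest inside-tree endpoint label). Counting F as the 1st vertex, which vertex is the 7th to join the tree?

Prim, starting at F.
Step 1: cheapest edge leaving the tree is A–F (2); add A.
Step 2: cheapest edge leaving the tree is B–F (5); add B.
Step 3: cheapest edge leaving the tree is B–D (4); add D.
Step 4: cheapest edge leaving the tree is C–F (5); add C.
Step 5: cheapest edge leaving the tree is C–E (8); add E.
Step 6: cheapest edge leaving the tree is B–G (8); add G.
Vertex order: F, A, B, D, C, E, G. The 7th vertex is G.

G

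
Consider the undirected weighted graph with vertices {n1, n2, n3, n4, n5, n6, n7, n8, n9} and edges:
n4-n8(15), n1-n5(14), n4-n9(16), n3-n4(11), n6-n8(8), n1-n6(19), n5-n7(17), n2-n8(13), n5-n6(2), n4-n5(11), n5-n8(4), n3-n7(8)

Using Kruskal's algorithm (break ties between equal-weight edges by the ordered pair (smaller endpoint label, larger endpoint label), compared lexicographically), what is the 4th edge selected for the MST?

n3-n4

Sort edges by weight, then run Kruskal:
n5-n6 (2): add — endpoints in different components.
n5-n8 (4): add — endpoints in different components.
n3-n7 (8): add — endpoints in different components.
n6-n8 (8): skip — n6 and n8 already connected.
n3-n4 (11): add — endpoints in different components.
n4-n5 (11): add — endpoints in different components.
n2-n8 (13): add — endpoints in different components.
n1-n5 (14): add — endpoints in different components.
n4-n8 (15): skip — n4 and n8 already connected.
n4-n9 (16): add — endpoints in different components.
The 4th edge added is n3-n4.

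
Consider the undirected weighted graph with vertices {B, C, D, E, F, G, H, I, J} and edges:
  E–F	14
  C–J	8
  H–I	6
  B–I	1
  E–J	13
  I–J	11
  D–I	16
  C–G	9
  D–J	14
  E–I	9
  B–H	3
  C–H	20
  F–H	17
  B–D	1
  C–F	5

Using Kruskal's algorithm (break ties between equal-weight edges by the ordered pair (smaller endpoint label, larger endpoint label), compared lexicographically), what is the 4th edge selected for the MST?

Sort edges by weight, then run Kruskal:
B–D (1): add — endpoints in different components.
B–I (1): add — endpoints in different components.
B–H (3): add — endpoints in different components.
C–F (5): add — endpoints in different components.
H–I (6): skip — H and I already connected.
C–J (8): add — endpoints in different components.
C–G (9): add — endpoints in different components.
E–I (9): add — endpoints in different components.
I–J (11): add — endpoints in different components.
The 4th edge added is C–F.

C-F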